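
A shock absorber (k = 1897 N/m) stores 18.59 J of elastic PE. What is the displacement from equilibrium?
x = √(2·PE/k) = √(2·18.59/1897) = 0.14 m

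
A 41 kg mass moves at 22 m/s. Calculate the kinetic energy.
KE = ½mv² = ½(41)(22)² = 9922.0 J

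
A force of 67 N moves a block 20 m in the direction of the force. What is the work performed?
W = F·d = (67)(20) = 1340 J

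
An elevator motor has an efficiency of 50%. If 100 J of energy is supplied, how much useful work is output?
W_out = η·W_in = 0.5·100 = 50.0 J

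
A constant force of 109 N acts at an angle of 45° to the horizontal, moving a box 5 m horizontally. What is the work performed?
W = F·d·cosθ = (109)(5)cos(45°) = 385.4 J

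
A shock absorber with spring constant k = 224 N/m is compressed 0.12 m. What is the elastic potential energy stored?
PE = ½kx² = ½(224)(0.12)² = 1.613 J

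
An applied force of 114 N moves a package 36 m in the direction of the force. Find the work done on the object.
W = F·d = (114)(36) = 4104 J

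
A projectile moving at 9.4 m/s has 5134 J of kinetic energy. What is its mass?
m = 2·KE/v² = 2·5134/(9.4)² = 116.2 kg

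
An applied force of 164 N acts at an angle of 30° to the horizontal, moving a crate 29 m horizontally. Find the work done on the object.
W = F·d·cosθ = (164)(29)cos(30°) = 4119 J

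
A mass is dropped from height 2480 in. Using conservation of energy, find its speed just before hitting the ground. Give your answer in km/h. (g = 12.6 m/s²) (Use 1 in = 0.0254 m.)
Convert to SI: h = 62.992 m
mgh = ½mv² ⇒ v = √(2gh) = √(2·12.6·62.992) = 39.8422 m/s = 143.4 km/h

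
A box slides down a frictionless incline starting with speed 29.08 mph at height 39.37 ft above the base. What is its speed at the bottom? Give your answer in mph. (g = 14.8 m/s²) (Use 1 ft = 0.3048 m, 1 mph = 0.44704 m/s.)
Convert to SI: v₀ = 12.9999 m/s, h = 12.0 m
½mv₀² + mgh = ½mv² ⇒ v = √(v₀² + 2gh) = √(12.9999² + 2·14.8·12.0) = 22.8954 m/s = 51.22 mph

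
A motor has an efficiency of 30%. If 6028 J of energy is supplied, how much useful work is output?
W_out = η·W_in = 0.3·6028 = 1808.4 J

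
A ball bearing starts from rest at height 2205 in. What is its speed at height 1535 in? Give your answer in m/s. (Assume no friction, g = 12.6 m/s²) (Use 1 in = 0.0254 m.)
Convert to SI: h₁−h₂ = 17.018 m
mgh₁ = mgh₂ + ½mv² ⇒ v = √(2g(h₁−h₂)) = √(2·12.6·17.018) = 20.71 m/s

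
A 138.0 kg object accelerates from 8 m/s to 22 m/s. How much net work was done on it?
W = ΔKE = ½m(v₂² − v₁²) = ½(138.0)(22² − 8²) = 28980.0 J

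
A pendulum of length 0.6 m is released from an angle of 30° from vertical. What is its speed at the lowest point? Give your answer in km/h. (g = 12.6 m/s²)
h = L(1 − cosθ) = 0.6(1 − cos30°) = 0.0803848 m
v = √(2gh) = √(2·12.6·0.0803848) = 1.42327 m/s = 5.124 km/h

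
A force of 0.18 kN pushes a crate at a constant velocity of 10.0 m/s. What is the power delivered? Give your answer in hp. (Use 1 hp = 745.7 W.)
Convert to SI: F = 180.0 N, v = 10.0 m/s
P = Fv = (180.0)(10.0) = 1800.0 W = 2.414 hp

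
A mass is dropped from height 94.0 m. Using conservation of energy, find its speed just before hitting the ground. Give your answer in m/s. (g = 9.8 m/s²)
mgh = ½mv² ⇒ v = √(2gh) = √(2·9.8·94.0) = 42.92 m/s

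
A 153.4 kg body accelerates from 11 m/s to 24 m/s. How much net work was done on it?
W = ΔKE = ½m(v₂² − v₁²) = ½(153.4)(24² − 11²) = 34898.5 J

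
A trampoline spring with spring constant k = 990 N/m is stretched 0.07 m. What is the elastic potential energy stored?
PE = ½kx² = ½(990)(0.07)² = 2.426 J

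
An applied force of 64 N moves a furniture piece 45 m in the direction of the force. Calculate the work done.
W = F·d = (64)(45) = 2880 J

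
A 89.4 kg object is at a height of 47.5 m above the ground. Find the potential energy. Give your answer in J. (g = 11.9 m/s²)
PE = mgh = (89.4)(11.9)(47.5) = 50530 J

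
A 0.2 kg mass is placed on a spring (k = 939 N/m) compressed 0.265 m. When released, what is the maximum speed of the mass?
½kx² = ½mv² ⇒ v = x√(k/m) = (0.265)√(939/0.2) = 18.16 m/s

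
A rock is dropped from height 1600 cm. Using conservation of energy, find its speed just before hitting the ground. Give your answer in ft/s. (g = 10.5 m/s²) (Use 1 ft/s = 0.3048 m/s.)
Convert to SI: h = 16.0 m
mgh = ½mv² ⇒ v = √(2gh) = √(2·10.5·16.0) = 18.3303 m/s = 60.14 ft/s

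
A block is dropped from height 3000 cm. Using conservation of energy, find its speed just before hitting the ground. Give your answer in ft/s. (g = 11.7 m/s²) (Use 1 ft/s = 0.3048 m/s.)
Convert to SI: h = 30.0 m
mgh = ½mv² ⇒ v = √(2gh) = √(2·11.7·30.0) = 26.4953 m/s = 86.93 ft/s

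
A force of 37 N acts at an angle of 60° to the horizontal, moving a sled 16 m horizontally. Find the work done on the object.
W = F·d·cosθ = (37)(16)cos(60°) = 296.0 J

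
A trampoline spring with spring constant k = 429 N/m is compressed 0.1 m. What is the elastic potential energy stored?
PE = ½kx² = ½(429)(0.1)² = 2.145 J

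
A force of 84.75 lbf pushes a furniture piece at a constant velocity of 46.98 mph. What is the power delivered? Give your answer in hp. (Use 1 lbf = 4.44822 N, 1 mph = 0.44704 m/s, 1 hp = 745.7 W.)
Convert to SI: F = 376.987 N, v = 21.0019 m/s
P = Fv = (376.987)(21.0019) = 7917.45 W = 10.62 hp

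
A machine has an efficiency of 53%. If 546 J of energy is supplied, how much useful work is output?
W_out = η·W_in = 0.53·546 = 289.38 J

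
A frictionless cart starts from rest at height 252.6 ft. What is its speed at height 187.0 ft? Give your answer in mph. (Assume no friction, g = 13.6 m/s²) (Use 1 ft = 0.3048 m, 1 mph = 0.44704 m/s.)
Convert to SI: h₁−h₂ = 19.9949 m
mgh₁ = mgh₂ + ½mv² ⇒ v = √(2g(h₁−h₂)) = √(2·13.6·19.9949) = 23.3208 m/s = 52.17 mph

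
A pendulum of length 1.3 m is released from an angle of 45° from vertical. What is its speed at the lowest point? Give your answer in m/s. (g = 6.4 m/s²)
h = L(1 − cosθ) = 1.3(1 − cos45°) = 0.380761 m
v = √(2gh) = √(2·6.4·0.380761) = 2.208 m/s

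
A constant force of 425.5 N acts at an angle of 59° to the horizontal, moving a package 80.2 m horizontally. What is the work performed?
W = F·d·cosθ = (425.5)(80.2)cos(59°) = 17580 J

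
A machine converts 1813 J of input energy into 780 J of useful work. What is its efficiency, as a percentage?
η = W_out/W_in = 780/1813 = 43.02%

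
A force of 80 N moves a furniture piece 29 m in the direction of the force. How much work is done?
W = F·d = (80)(29) = 2320 J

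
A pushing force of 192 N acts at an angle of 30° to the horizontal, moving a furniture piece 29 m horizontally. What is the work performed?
W = F·d·cosθ = (192)(29)cos(30°) = 4822 J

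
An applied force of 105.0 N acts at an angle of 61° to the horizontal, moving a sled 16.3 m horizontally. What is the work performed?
W = F·d·cosθ = (105.0)(16.3)cos(61°) = 829.8 J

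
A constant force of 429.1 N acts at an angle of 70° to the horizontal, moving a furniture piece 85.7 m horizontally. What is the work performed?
W = F·d·cosθ = (429.1)(85.7)cos(70°) = 12580 J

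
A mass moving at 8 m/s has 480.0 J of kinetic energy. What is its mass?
m = 2·KE/v² = 2·480.0/(8)² = 15.0 kg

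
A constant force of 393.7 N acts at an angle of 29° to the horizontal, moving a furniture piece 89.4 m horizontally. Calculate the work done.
W = F·d·cosθ = (393.7)(89.4)cos(29°) = 30780 J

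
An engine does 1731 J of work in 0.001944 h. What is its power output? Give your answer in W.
Convert to SI: W = 1731.0 J, t = 6.9984 s
P = W/t = 1731.0/6.9984 = 247.3 W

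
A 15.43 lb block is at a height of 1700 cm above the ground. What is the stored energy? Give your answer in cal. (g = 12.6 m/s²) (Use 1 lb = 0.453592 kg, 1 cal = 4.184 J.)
Convert to SI: m = 6.99892 kg, h = 17.0 m
PE = mgh = (6.99892)(12.6)(17.0) = 1499.17 J = 358.3 cal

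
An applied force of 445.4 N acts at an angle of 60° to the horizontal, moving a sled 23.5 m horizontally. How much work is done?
W = F·d·cosθ = (445.4)(23.5)cos(60°) = 5233 J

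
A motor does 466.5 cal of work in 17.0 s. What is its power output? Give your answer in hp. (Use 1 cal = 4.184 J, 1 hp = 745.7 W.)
Convert to SI: W = 1951.84 J, t = 17.0 s
P = W/t = 1951.84/17.0 = 114.814 W = 0.154 hp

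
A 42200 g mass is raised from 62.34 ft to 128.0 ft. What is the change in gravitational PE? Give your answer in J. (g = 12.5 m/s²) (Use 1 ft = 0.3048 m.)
Convert to SI: m = 42.2 kg, Δh = 20.0132 m
ΔPE = mgΔh = (42.2)(12.5)(20.0132) = 10560 J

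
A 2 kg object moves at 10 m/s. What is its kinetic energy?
KE = ½mv² = ½(2)(10)² = 100.0 J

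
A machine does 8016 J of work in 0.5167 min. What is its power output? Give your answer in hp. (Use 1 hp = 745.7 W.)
Convert to SI: W = 8016.0 J, t = 31.002 s
P = W/t = 8016.0/31.002 = 258.564 W = 0.3467 hp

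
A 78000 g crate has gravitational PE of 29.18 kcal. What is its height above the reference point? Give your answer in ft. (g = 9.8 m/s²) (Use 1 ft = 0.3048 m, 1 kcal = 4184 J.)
Convert to SI: m = 78.0 kg, PE = 122089 J
h = PE/(mg) = 122089/(78.0·9.8) = 159.719 m = 524.0 ft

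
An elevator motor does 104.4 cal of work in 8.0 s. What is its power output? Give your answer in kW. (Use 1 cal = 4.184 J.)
Convert to SI: W = 436.81 J, t = 8.0 s
P = W/t = 436.81/8.0 = 54.6012 W = 0.0546 kW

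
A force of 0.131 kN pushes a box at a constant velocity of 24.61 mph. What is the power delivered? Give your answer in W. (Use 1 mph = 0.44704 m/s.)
Convert to SI: F = 131.0 N, v = 11.0017 m/s
P = Fv = (131.0)(11.0017) = 1441 W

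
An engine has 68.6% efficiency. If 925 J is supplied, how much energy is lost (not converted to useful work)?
W_lost = W_in(1 − η) = 925·(1 − 0.686) = 290.5 J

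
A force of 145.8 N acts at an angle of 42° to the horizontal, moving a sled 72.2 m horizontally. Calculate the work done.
W = F·d·cosθ = (145.8)(72.2)cos(42°) = 7823 J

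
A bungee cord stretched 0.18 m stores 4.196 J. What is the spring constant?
k = 2·PE/x² = 2·4.196/(0.18)² = 259.0 N/m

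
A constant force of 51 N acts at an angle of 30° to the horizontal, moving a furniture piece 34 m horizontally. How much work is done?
W = F·d·cosθ = (51)(34)cos(30°) = 1502 J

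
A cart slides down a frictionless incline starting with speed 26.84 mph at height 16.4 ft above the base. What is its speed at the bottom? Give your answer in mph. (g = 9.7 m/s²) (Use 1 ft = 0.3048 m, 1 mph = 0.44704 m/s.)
Convert to SI: v₀ = 11.9986 m/s, h = 4.99872 m
½mv₀² + mgh = ½mv² ⇒ v = √(v₀² + 2gh) = √(11.9986² + 2·9.7·4.99872) = 15.5223 m/s = 34.72 mph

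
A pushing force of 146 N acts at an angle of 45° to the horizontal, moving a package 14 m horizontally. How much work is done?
W = F·d·cosθ = (146)(14)cos(45°) = 1445 J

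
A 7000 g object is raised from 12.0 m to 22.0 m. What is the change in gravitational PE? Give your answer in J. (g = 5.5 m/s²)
Convert to SI: m = 7.0 kg, Δh = 10.0 m
ΔPE = mgΔh = (7.0)(5.5)(10.0) = 385.0 J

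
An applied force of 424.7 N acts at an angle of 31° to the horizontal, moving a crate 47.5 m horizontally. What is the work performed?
W = F·d·cosθ = (424.7)(47.5)cos(31°) = 17290 J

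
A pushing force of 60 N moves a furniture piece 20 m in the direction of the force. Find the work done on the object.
W = F·d = (60)(20) = 1200 J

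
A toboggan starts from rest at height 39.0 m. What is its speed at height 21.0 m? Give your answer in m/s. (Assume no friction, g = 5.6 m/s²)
mgh₁ = mgh₂ + ½mv² ⇒ v = √(2g(h₁−h₂)) = √(2·5.6·18.0) = 14.2 m/s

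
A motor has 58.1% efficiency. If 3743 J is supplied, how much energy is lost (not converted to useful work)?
W_lost = W_in(1 − η) = 3743·(1 − 0.581) = 1568 J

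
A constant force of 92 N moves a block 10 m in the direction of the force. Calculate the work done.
W = F·d = (92)(10) = 920.0 J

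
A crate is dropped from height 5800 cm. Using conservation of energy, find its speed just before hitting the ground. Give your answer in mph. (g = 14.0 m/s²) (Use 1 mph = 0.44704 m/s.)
Convert to SI: h = 58.0 m
mgh = ½mv² ⇒ v = √(2gh) = √(2·14.0·58.0) = 40.2989 m/s = 90.15 mph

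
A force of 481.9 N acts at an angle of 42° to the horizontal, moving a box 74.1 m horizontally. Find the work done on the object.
W = F·d·cosθ = (481.9)(74.1)cos(42°) = 26540 J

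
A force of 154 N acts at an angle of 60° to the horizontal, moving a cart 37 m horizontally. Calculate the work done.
W = F·d·cosθ = (154)(37)cos(60°) = 2849 J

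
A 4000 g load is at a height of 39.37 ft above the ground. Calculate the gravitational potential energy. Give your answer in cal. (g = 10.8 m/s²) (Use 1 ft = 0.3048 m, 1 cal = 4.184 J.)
Convert to SI: m = 4.0 kg, h = 12.0 m
PE = mgh = (4.0)(10.8)(12.0) = 518.399 J = 123.9 cal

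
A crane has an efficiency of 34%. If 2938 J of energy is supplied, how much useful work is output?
W_out = η·W_in = 0.34·2938 = 998.92 J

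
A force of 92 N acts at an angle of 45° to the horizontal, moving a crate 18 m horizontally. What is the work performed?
W = F·d·cosθ = (92)(18)cos(45°) = 1171 J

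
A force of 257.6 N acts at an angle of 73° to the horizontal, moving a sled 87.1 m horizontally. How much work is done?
W = F·d·cosθ = (257.6)(87.1)cos(73°) = 6560 J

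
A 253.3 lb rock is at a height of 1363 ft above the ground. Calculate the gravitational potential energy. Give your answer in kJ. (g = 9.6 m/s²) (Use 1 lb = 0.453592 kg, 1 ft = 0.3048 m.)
Convert to SI: m = 114.895 kg, h = 415.442 m
PE = mgh = (114.895)(9.6)(415.442) = 458229 J = 458.2 kJ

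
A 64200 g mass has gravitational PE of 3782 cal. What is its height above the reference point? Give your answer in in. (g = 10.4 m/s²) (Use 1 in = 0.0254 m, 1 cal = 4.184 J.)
Convert to SI: m = 64.2 kg, PE = 15823.9 J
h = PE/(mg) = 15823.9/(64.2·10.4) = 23.6998 m = 933.1 in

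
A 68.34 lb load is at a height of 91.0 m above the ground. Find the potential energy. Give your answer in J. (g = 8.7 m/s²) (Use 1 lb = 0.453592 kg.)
Convert to SI: m = 30.9985 kg, h = 91.0 m
PE = mgh = (30.9985)(8.7)(91.0) = 24540 J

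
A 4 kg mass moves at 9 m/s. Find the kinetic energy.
KE = ½mv² = ½(4)(9)² = 162.0 J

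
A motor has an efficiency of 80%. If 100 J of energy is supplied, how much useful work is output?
W_out = η·W_in = 0.8·100 = 80.0 J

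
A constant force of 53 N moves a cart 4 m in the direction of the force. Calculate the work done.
W = F·d = (53)(4) = 212.0 J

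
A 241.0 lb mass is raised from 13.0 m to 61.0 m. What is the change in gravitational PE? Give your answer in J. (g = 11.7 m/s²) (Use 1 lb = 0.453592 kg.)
Convert to SI: m = 109.316 kg, Δh = 48.0 m
ΔPE = mgΔh = (109.316)(11.7)(48.0) = 61390 J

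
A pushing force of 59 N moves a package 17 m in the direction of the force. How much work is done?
W = F·d = (59)(17) = 1003 J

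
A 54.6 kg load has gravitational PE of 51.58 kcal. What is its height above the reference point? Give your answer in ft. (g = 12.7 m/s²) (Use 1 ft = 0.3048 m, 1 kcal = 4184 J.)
Convert to SI: m = 54.6 kg, PE = 215811 J
h = PE/(mg) = 215811/(54.6·12.7) = 311.227 m = 1021 ft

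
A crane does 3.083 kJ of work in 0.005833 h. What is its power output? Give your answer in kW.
Convert to SI: W = 3083.0 J, t = 20.9988 s
P = W/t = 3083.0/20.9988 = 146.818 W = 0.1468 kW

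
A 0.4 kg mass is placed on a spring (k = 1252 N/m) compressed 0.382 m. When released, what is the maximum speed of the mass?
½kx² = ½mv² ⇒ v = x√(k/m) = (0.382)√(1252/0.4) = 21.37 m/s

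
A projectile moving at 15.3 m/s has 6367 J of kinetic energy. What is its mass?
m = 2·KE/v² = 2·6367/(15.3)² = 54.4 kg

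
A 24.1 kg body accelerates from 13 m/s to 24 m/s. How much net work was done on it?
W = ΔKE = ½m(v₂² − v₁²) = ½(24.1)(24² − 13²) = 4904.35 J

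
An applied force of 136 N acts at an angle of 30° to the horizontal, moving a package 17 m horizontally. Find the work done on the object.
W = F·d·cosθ = (136)(17)cos(30°) = 2002 J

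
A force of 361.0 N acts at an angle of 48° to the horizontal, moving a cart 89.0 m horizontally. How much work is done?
W = F·d·cosθ = (361.0)(89.0)cos(48°) = 21500 J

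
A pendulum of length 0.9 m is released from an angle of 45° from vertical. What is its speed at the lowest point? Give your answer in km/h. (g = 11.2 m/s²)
h = L(1 − cosθ) = 0.9(1 − cos45°) = 0.263604 m
v = √(2gh) = √(2·11.2·0.263604) = 2.42996 m/s = 8.748 km/h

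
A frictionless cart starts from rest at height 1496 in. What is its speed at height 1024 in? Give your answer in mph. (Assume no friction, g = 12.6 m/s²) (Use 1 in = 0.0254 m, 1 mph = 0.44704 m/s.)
Convert to SI: h₁−h₂ = 11.9888 m
mgh₁ = mgh₂ + ½mv² ⇒ v = √(2g(h₁−h₂)) = √(2·12.6·11.9888) = 17.3815 m/s = 38.88 mph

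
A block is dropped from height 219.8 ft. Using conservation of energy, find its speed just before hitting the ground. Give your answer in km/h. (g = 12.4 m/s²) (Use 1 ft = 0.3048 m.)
Convert to SI: h = 66.995 m
mgh = ½mv² ⇒ v = √(2gh) = √(2·12.4·66.995) = 40.7612 m/s = 146.7 km/h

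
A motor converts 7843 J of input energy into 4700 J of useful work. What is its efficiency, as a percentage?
η = W_out/W_in = 4700/7843 = 59.93%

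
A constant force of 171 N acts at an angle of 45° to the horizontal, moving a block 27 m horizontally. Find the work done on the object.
W = F·d·cosθ = (171)(27)cos(45°) = 3265 J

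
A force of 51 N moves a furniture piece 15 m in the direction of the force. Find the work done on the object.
W = F·d = (51)(15) = 765.0 J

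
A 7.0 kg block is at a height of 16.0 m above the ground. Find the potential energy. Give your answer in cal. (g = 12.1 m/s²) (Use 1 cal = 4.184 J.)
PE = mgh = (7.0)(12.1)(16.0) = 1355.2 J = 323.9 cal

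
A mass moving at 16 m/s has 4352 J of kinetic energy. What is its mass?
m = 2·KE/v² = 2·4352/(16)² = 34.0 kg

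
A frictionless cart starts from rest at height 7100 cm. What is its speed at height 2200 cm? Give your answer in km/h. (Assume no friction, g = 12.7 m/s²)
Convert to SI: h₁−h₂ = 49.0 m
mgh₁ = mgh₂ + ½mv² ⇒ v = √(2g(h₁−h₂)) = √(2·12.7·49.0) = 35.2789 m/s = 127.0 km/h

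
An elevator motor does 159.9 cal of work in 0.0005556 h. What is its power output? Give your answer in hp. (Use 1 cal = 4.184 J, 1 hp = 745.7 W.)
Convert to SI: W = 669.022 J, t = 2.00016 s
P = W/t = 669.022/2.00016 = 334.484 W = 0.4486 hp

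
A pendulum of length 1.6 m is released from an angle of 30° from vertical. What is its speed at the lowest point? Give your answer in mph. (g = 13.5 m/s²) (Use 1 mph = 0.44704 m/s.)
h = L(1 − cosθ) = 1.6(1 − cos30°) = 0.214359 m
v = √(2gh) = √(2·13.5·0.214359) = 2.40576 m/s = 5.382 mph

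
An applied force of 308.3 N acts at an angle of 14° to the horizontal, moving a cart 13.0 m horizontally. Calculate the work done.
W = F·d·cosθ = (308.3)(13.0)cos(14°) = 3889 J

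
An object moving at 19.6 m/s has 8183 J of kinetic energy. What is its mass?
m = 2·KE/v² = 2·8183/(19.6)² = 42.6 kg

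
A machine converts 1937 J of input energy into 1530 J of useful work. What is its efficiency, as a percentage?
η = W_out/W_in = 1530/1937 = 78.99%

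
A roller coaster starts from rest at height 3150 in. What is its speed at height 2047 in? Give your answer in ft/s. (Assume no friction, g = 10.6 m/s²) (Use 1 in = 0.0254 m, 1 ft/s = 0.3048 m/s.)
Convert to SI: h₁−h₂ = 28.0162 m
mgh₁ = mgh₂ + ½mv² ⇒ v = √(2g(h₁−h₂)) = √(2·10.6·28.0162) = 24.371 m/s = 79.96 ft/s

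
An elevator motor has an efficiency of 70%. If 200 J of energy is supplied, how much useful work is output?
W_out = η·W_in = 0.7·200 = 140.0 J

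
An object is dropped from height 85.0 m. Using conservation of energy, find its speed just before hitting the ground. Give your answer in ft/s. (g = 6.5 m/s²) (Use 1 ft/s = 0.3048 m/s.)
mgh = ½mv² ⇒ v = √(2gh) = √(2·6.5·85.0) = 33.2415 m/s = 109.1 ft/s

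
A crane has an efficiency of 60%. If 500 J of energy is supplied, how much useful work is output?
W_out = η·W_in = 0.6·500 = 300.0 J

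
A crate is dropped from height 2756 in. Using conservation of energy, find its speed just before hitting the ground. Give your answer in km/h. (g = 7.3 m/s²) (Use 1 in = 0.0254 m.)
Convert to SI: h = 70.0024 m
mgh = ½mv² ⇒ v = √(2gh) = √(2·7.3·70.0024) = 31.9693 m/s = 115.1 km/h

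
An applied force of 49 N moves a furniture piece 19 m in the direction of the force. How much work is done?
W = F·d = (49)(19) = 931.0 J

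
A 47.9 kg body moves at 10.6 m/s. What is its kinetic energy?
KE = ½mv² = ½(47.9)(10.6)² = 2691 J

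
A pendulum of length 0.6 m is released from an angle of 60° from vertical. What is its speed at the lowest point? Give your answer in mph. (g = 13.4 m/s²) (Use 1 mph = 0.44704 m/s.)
h = L(1 − cosθ) = 0.6(1 − cos60°) = 0.3 m
v = √(2gh) = √(2·13.4·0.3) = 2.83549 m/s = 6.343 mph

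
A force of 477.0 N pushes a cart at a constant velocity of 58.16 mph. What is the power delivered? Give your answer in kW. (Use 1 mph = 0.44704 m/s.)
Convert to SI: F = 477.0 N, v = 25.9998 m/s
P = Fv = (477.0)(25.9998) = 12401.9 W = 12.4 kW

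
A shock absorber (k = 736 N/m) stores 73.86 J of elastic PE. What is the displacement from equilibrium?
x = √(2·PE/k) = √(2·73.86/736) = 0.448 m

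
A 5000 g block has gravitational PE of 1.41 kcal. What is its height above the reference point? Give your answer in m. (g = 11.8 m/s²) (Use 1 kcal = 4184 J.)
Convert to SI: m = 5.0 kg, PE = 5899.44 J
h = PE/(mg) = 5899.44/(5.0·11.8) = 99.99 m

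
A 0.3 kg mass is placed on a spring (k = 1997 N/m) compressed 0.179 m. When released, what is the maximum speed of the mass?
½kx² = ½mv² ⇒ v = x√(k/m) = (0.179)√(1997/0.3) = 14.6 m/s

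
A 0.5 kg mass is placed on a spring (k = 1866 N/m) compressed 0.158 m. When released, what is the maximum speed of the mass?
½kx² = ½mv² ⇒ v = x√(k/m) = (0.158)√(1866/0.5) = 9.652 m/s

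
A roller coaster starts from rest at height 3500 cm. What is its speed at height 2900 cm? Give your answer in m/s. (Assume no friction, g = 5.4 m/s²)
Convert to SI: h₁−h₂ = 6.0 m
mgh₁ = mgh₂ + ½mv² ⇒ v = √(2g(h₁−h₂)) = √(2·5.4·6.0) = 8.05 m/s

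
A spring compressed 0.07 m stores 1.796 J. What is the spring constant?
k = 2·PE/x² = 2·1.796/(0.07)² = 733.1 N/m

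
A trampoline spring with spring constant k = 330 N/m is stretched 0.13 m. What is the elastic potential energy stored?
PE = ½kx² = ½(330)(0.13)² = 2.789 J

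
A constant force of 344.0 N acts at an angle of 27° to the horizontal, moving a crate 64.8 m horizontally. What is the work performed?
W = F·d·cosθ = (344.0)(64.8)cos(27°) = 19860 J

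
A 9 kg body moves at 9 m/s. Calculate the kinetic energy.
KE = ½mv² = ½(9)(9)² = 364.5 J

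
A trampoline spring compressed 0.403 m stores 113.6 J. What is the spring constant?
k = 2·PE/x² = 2·113.6/(0.403)² = 1399 N/m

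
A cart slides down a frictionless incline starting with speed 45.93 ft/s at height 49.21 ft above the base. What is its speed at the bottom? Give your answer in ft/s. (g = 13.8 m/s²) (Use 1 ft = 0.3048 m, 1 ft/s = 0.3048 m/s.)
Convert to SI: v₀ = 13.9995 m/s, h = 14.9992 m
½mv₀² + mgh = ½mv² ⇒ v = √(v₀² + 2gh) = √(13.9995² + 2·13.8·14.9992) = 24.6974 m/s = 81.03 ft/s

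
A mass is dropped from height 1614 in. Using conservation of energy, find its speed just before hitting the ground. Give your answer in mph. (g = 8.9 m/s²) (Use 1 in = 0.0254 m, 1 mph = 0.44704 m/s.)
Convert to SI: h = 40.9956 m
mgh = ½mv² ⇒ v = √(2gh) = √(2·8.9·40.9956) = 27.0134 m/s = 60.43 mph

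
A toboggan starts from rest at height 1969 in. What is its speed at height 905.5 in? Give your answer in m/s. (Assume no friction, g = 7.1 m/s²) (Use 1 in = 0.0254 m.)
Convert to SI: h₁−h₂ = 27.0129 m
mgh₁ = mgh₂ + ½mv² ⇒ v = √(2g(h₁−h₂)) = √(2·7.1·27.0129) = 19.59 m/s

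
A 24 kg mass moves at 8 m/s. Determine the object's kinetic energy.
KE = ½mv² = ½(24)(8)² = 768.0 J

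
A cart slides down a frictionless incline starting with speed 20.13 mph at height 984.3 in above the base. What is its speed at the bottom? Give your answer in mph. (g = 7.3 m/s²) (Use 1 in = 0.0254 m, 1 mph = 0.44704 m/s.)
Convert to SI: v₀ = 8.99892 m/s, h = 25.0012 m
½mv₀² + mgh = ½mv² ⇒ v = √(v₀² + 2gh) = √(8.99892² + 2·7.3·25.0012) = 21.1187 m/s = 47.24 mph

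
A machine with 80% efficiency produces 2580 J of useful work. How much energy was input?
W_in = W_out/η = 2580/0.8 = 3225 J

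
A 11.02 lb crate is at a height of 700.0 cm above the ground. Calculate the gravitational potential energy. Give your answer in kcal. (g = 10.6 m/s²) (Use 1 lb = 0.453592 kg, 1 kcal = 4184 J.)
Convert to SI: m = 4.99858 kg, h = 7.0 m
PE = mgh = (4.99858)(10.6)(7.0) = 370.895 J = 0.08865 kcal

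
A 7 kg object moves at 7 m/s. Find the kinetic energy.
KE = ½mv² = ½(7)(7)² = 171.5 J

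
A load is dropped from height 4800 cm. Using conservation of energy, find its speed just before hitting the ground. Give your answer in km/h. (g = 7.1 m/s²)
Convert to SI: h = 48.0 m
mgh = ½mv² ⇒ v = √(2gh) = √(2·7.1·48.0) = 26.1075 m/s = 93.99 km/h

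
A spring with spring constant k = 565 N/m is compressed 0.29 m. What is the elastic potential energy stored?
PE = ½kx² = ½(565)(0.29)² = 23.76 J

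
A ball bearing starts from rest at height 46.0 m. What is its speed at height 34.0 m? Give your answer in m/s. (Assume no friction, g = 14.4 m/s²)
mgh₁ = mgh₂ + ½mv² ⇒ v = √(2g(h₁−h₂)) = √(2·14.4·12.0) = 18.59 m/s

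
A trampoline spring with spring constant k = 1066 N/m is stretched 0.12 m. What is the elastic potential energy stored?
PE = ½kx² = ½(1066)(0.12)² = 7.675 J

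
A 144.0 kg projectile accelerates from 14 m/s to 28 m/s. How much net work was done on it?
W = ΔKE = ½m(v₂² − v₁²) = ½(144.0)(28² − 14²) = 42336.0 J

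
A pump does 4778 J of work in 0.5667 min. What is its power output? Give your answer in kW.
Convert to SI: W = 4778.0 J, t = 34.002 s
P = W/t = 4778.0/34.002 = 140.521 W = 0.1405 kW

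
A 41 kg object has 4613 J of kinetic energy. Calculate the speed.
v = √(2·KE/m) = √(2·4613/41) = 15.0 m/s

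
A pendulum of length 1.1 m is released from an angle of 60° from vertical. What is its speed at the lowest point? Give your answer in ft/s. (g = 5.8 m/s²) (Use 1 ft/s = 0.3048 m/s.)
h = L(1 − cosθ) = 1.1(1 − cos60°) = 0.55 m
v = √(2gh) = √(2·5.8·0.55) = 2.52587 m/s = 8.287 ft/s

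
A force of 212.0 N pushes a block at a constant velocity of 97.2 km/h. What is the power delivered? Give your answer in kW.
Convert to SI: F = 212.0 N, v = 27.0 m/s
P = Fv = (212.0)(27.0) = 5724.0 W = 5.724 kW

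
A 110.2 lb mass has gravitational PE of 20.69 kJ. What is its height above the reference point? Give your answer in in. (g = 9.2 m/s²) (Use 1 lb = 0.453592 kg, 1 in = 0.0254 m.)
Convert to SI: m = 49.9858 kg, PE = 20690.0 J
h = PE/(mg) = 20690.0/(49.9858·9.2) = 44.991 m = 1771 in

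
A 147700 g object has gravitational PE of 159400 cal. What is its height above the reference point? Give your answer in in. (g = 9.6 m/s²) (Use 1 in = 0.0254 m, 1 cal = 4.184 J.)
Convert to SI: m = 147.7 kg, PE = 666930 J
h = PE/(mg) = 666930/(147.7·9.6) = 470.358 m = 18520 in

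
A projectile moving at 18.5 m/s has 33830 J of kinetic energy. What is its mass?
m = 2·KE/v² = 2·33830/(18.5)² = 197.7 kg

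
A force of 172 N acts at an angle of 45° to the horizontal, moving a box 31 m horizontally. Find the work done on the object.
W = F·d·cosθ = (172)(31)cos(45°) = 3770 J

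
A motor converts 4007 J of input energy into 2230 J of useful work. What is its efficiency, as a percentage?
η = W_out/W_in = 2230/4007 = 55.65%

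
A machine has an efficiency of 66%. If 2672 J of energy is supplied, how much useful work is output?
W_out = η·W_in = 0.66·2672 = 1763.52 J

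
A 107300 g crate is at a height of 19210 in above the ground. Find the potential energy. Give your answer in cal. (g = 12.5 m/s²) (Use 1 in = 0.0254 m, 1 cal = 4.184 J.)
Convert to SI: m = 107.3 kg, h = 487.934 m
PE = mgh = (107.3)(12.5)(487.934) = 654441 J = 156400 cal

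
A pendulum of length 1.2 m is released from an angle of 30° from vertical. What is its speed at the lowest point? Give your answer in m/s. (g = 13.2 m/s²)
h = L(1 − cosθ) = 1.2(1 − cos30°) = 0.16077 m
v = √(2gh) = √(2·13.2·0.16077) = 2.06 m/s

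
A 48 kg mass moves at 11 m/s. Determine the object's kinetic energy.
KE = ½mv² = ½(48)(11)² = 2904.0 J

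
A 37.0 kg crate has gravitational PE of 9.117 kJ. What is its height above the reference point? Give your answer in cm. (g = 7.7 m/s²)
Convert to SI: m = 37.0 kg, PE = 9117.0 J
h = PE/(mg) = 9117.0/(37.0·7.7) = 32.0007 m = 3200 cm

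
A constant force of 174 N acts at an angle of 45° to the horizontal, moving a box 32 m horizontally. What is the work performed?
W = F·d·cosθ = (174)(32)cos(45°) = 3937 J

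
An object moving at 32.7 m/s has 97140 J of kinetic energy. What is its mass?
m = 2·KE/v² = 2·97140/(32.7)² = 181.7 kg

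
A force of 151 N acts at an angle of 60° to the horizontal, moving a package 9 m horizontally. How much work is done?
W = F·d·cosθ = (151)(9)cos(60°) = 679.5 J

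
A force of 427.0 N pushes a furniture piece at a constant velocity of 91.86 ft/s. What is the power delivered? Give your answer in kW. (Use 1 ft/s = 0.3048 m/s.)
Convert to SI: F = 427.0 N, v = 27.9989 m/s
P = Fv = (427.0)(27.9989) = 11955.5 W = 11.96 kW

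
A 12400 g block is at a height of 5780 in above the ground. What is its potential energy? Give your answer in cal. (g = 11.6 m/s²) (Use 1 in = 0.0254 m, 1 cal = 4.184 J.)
Convert to SI: m = 12.4 kg, h = 146.812 m
PE = mgh = (12.4)(11.6)(146.812) = 21117.4 J = 5047 cal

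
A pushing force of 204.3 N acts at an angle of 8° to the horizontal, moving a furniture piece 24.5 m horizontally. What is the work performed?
W = F·d·cosθ = (204.3)(24.5)cos(8°) = 4957 J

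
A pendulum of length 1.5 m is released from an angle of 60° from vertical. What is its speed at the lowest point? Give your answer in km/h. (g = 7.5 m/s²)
h = L(1 − cosθ) = 1.5(1 − cos60°) = 0.75 m
v = √(2gh) = √(2·7.5·0.75) = 3.3541 m/s = 12.07 km/h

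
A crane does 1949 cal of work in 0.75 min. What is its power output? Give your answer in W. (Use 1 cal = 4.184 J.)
Convert to SI: W = 8154.62 J, t = 45.0 s
P = W/t = 8154.62/45.0 = 181.2 W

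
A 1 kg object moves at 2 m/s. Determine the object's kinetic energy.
KE = ½mv² = ½(1)(2)² = 2.0 J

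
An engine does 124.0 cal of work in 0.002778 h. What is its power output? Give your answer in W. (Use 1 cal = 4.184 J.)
Convert to SI: W = 518.816 J, t = 10.0008 s
P = W/t = 518.816/10.0008 = 51.88 W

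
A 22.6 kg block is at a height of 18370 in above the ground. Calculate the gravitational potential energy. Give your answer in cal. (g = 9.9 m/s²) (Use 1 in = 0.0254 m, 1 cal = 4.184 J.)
Convert to SI: m = 22.6 kg, h = 466.598 m
PE = mgh = (22.6)(9.9)(466.598) = 104397 J = 24950 cal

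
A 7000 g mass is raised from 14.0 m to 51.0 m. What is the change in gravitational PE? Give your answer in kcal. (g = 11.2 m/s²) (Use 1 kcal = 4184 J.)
Convert to SI: m = 7.0 kg, Δh = 37.0 m
ΔPE = mgΔh = (7.0)(11.2)(37.0) = 2900.8 J = 0.6933 kcal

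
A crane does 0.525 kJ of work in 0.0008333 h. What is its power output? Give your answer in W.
Convert to SI: W = 525.0 J, t = 2.99988 s
P = W/t = 525.0/2.99988 = 175.0 W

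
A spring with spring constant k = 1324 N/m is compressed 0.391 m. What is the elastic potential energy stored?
PE = ½kx² = ½(1324)(0.391)² = 101.2 J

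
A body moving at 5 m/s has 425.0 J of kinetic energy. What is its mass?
m = 2·KE/v² = 2·425.0/(5)² = 34.0 kg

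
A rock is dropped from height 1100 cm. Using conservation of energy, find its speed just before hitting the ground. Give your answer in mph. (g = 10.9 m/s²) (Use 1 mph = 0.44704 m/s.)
Convert to SI: h = 11.0 m
mgh = ½mv² ⇒ v = √(2gh) = √(2·10.9·11.0) = 15.4855 m/s = 34.64 mph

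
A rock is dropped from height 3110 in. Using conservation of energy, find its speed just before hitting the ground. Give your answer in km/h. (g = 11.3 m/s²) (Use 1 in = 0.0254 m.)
Convert to SI: h = 78.994 m
mgh = ½mv² ⇒ v = √(2gh) = √(2·11.3·78.994) = 42.2524 m/s = 152.1 km/h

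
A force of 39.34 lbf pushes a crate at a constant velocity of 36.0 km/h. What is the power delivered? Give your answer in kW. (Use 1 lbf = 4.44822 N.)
Convert to SI: F = 174.993 N, v = 10.0 m/s
P = Fv = (174.993)(10.0) = 1749.93 W = 1.75 kW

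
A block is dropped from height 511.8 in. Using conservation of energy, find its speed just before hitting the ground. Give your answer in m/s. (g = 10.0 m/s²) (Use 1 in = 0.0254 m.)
Convert to SI: h = 12.9997 m
mgh = ½mv² ⇒ v = √(2gh) = √(2·10.0·12.9997) = 16.12 m/s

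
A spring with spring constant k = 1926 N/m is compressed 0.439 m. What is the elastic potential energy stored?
PE = ½kx² = ½(1926)(0.439)² = 185.6 J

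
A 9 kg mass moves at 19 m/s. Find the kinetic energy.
KE = ½mv² = ½(9)(19)² = 1624.5 J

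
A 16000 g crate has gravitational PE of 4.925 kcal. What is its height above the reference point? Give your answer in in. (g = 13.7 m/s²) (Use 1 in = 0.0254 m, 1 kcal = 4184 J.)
Convert to SI: m = 16.0 kg, PE = 20606.2 J
h = PE/(mg) = 20606.2/(16.0·13.7) = 94.0064 m = 3701 in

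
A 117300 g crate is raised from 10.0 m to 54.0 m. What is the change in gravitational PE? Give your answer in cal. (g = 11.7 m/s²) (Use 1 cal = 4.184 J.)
Convert to SI: m = 117.3 kg, Δh = 44.0 m
ΔPE = mgΔh = (117.3)(11.7)(44.0) = 60386.0 J = 14430 cal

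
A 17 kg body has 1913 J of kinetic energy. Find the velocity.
v = √(2·KE/m) = √(2·1913/17) = 15.0 m/s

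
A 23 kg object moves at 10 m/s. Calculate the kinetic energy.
KE = ½mv² = ½(23)(10)² = 1150.0 J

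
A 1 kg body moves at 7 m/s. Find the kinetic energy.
KE = ½mv² = ½(1)(7)² = 24.5 J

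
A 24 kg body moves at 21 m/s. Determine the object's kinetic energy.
KE = ½mv² = ½(24)(21)² = 5292.0 J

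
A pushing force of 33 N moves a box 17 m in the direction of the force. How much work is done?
W = F·d = (33)(17) = 561.0 J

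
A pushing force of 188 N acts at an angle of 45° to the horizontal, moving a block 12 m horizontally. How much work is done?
W = F·d·cosθ = (188)(12)cos(45°) = 1595 J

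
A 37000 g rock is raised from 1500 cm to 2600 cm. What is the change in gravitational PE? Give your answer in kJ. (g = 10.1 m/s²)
Convert to SI: m = 37.0 kg, Δh = 11.0 m
ΔPE = mgΔh = (37.0)(10.1)(11.0) = 4110.7 J = 4.111 kJ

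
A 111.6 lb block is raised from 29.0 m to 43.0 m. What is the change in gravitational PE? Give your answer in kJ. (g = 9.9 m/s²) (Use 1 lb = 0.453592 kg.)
Convert to SI: m = 50.6209 kg, Δh = 14.0 m
ΔPE = mgΔh = (50.6209)(9.9)(14.0) = 7016.05 J = 7.016 kJ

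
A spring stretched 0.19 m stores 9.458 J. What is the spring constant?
k = 2·PE/x² = 2·9.458/(0.19)² = 524.0 N/m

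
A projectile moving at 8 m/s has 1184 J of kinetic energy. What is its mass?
m = 2·KE/v² = 2·1184/(8)² = 37.0 kg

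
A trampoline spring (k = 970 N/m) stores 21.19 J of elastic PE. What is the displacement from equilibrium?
x = √(2·PE/k) = √(2·21.19/970) = 0.209 m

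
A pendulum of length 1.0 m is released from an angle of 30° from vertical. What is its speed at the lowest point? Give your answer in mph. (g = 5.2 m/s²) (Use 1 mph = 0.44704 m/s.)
h = L(1 − cosθ) = 1.0(1 − cos30°) = 0.133975 m
v = √(2gh) = √(2·5.2·0.133975) = 1.1804 m/s = 2.64 mph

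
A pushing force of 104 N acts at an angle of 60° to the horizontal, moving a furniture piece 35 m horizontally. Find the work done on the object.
W = F·d·cosθ = (104)(35)cos(60°) = 1820 J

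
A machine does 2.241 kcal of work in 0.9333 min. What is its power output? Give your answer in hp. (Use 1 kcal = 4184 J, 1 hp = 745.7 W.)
Convert to SI: W = 9376.34 J, t = 55.998 s
P = W/t = 9376.34/55.998 = 167.441 W = 0.2245 hp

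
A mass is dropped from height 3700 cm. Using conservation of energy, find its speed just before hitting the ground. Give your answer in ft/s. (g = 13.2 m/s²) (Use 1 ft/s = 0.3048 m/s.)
Convert to SI: h = 37.0 m
mgh = ½mv² ⇒ v = √(2gh) = √(2·13.2·37.0) = 31.2538 m/s = 102.5 ft/s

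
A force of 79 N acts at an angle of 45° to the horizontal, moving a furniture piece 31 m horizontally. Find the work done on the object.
W = F·d·cosθ = (79)(31)cos(45°) = 1732 J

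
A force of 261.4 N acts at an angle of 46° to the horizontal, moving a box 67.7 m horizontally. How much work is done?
W = F·d·cosθ = (261.4)(67.7)cos(46°) = 12290 J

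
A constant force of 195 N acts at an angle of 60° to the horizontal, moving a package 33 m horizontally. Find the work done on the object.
W = F·d·cosθ = (195)(33)cos(60°) = 3218 J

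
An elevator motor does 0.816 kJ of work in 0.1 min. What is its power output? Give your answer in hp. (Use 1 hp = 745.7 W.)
Convert to SI: W = 816.0 J, t = 6.0 s
P = W/t = 816.0/6.0 = 136.0 W = 0.1824 hp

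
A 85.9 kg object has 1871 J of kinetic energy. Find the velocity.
v = √(2·KE/m) = √(2·1871/85.9) = 6.6 m/s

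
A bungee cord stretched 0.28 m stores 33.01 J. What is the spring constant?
k = 2·PE/x² = 2·33.01/(0.28)² = 842.1 N/m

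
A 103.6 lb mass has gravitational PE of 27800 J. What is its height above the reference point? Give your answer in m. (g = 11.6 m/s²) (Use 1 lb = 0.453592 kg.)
Convert to SI: m = 46.9921 kg, PE = 27800.0 J
h = PE/(mg) = 27800.0/(46.9921·11.6) = 51.0 m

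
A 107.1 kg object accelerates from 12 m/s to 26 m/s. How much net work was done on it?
W = ΔKE = ½m(v₂² − v₁²) = ½(107.1)(26² − 12²) = 28488.6 J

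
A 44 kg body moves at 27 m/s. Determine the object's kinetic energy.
KE = ½mv² = ½(44)(27)² = 16038.0 J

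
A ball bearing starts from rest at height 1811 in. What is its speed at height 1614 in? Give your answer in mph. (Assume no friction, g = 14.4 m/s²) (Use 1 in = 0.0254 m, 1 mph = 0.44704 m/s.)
Convert to SI: h₁−h₂ = 5.0038 m
mgh₁ = mgh₂ + ½mv² ⇒ v = √(2g(h₁−h₂)) = √(2·14.4·5.0038) = 12.0046 m/s = 26.85 mph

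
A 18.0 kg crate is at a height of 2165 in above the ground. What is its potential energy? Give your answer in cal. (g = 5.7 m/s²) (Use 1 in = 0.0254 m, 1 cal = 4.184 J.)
Convert to SI: m = 18.0 kg, h = 54.991 m
PE = mgh = (18.0)(5.7)(54.991) = 5642.08 J = 1348 cal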